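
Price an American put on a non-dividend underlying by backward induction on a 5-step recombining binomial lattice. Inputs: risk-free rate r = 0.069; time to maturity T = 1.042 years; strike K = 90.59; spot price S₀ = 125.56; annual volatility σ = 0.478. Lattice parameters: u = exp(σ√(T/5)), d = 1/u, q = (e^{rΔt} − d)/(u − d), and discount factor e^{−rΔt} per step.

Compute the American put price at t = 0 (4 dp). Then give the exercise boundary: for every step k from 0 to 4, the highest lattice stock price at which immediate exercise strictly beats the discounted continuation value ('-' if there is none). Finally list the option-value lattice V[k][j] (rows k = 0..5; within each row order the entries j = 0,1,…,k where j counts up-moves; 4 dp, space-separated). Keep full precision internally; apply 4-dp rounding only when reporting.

Δt=0.20840, u=1.24385, d=0.80396, q=0.47859, disc=e^(-rΔt)=0.98572
k=5 terminal: V=max(K-S,0) → 48.4192 25.3449 0.0000 0.0000 0.0000 0.0000
k=4: j=0 S=52.4542 intr=38.1358 cont=36.8425 V=38.1358[EX]; j=1 S=81.1551 intr=9.4349 cont=13.0265 V=13.0265[hold]; j=2 S=125.5600 intr=0.0000 cont=0.0000 V=0.0000[hold]; j=3 S=194.2616 intr=0.0000 cont=0.0000 V=0.0000[hold]; j=4 S=300.5542 intr=0.0000 cont=0.0000 V=0.0000[hold]  S*(4)=52.4542
k=3: j=0 S=65.2451 intr=25.3449 cont=25.7459 V=25.7459[hold]; j=1 S=100.9447 intr=0.0000 cont=6.6952 V=6.6952[hold]; j=2 S=156.1778 intr=0.0000 cont=0.0000 V=0.0000[hold]; j=3 S=241.6322 intr=0.0000 cont=0.0000 V=0.0000[hold]  S*(3)=-
k=2: j=0 S=81.1551 intr=9.4349 cont=16.3911 V=16.3911[hold]; j=1 S=125.5600 intr=0.0000 cont=3.4411 V=3.4411[hold]; j=2 S=194.2616 intr=0.0000 cont=0.0000 V=0.0000[hold]  S*(2)=-
k=1: j=0 S=100.9447 intr=0.0000 cont=10.0479 V=10.0479[hold]; j=1 S=156.1778 intr=0.0000 cont=1.7686 V=1.7686[hold]  S*(1)=-
k=0: j=0 S=125.5600 intr=0.0000 cont=5.9986 V=5.9986[hold]  S*(0)=-

price = 5.9986
boundary = - - - - 52.4542
tree:
5.9986
10.0479 1.7686
16.3911 3.4411 0.0000
25.7459 6.6952 0.0000 0.0000
38.1358 13.0265 0.0000 0.0000 0.0000
48.4192 25.3449 0.0000 0.0000 0.0000 0.0000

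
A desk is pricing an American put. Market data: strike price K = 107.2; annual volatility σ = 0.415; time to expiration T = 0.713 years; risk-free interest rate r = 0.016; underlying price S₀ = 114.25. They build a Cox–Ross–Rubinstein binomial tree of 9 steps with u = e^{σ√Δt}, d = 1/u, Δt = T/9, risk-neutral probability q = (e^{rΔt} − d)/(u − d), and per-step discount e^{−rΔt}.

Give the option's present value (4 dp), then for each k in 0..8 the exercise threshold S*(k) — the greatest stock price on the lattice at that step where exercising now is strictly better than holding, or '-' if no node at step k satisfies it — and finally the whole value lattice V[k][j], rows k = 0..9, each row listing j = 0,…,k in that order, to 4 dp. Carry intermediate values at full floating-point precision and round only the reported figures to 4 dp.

Δt=0.07922, u=1.12390, d=0.88976, q=0.47625, disc=e^(-rΔt)=0.99873
k=9 terminal: V=max(K-S,0) → 67.2703 56.7625 43.4894 26.7235 5.5453 0.0000 0.0000 0.0000 0.0000 0.0000
k=8: j=0 S=44.8771 intr=62.3229 cont=62.1871 V=62.3229[EX]; j=1 S=56.6869 intr=50.5131 cont=50.3773 V=50.5131[EX]; j=2 S=71.6045 intr=35.5955 cont=35.4597 V=35.5955[EX]; j=3 S=90.4479 intr=16.7521 cont=16.6163 V=16.7521[EX]; j=4 S=114.2500 intr=0.0000 cont=2.9007 V=2.9007[hold]; j=5 S=144.3159 intr=0.0000 cont=0.0000 V=0.0000[hold]; j=6 S=182.2939 intr=0.0000 cont=0.0000 V=0.0000[hold]; j=7 S=230.2661 intr=0.0000 cont=0.0000 V=0.0000[hold]; j=8 S=290.8626 intr=0.0000 cont=0.0000 V=0.0000[hold]  S*(8)=90.4479
k=7: j=0 S=50.4375 intr=56.7625 cont=56.6267 V=56.7625[EX]; j=1 S=63.7106 intr=43.4894 cont=43.3536 V=43.4894[EX]; j=2 S=80.4765 intr=26.7235 cont=26.5877 V=26.7235[EX]; j=3 S=101.6547 intr=5.5453 cont=10.1426 V=10.1426[hold]; j=4 S=128.4060 intr=0.0000 cont=1.5173 V=1.5173[hold]; j=5 S=162.1971 intr=0.0000 cont=0.0000 V=0.0000[hold]; j=6 S=204.8807 intr=0.0000 cont=0.0000 V=0.0000[hold]; j=7 S=258.7968 intr=0.0000 cont=0.0000 V=0.0000[hold]  S*(7)=80.4765
k=6: j=0 S=56.6869 intr=50.5131 cont=50.3773 V=50.5131[EX]; j=1 S=71.6045 intr=35.5955 cont=35.4597 V=35.5955[EX]; j=2 S=90.4479 intr=16.7521 cont=18.8030 V=18.8030[hold]; j=3 S=114.2500 intr=0.0000 cont=6.0272 V=6.0272[hold]; j=4 S=144.3159 intr=0.0000 cont=0.7937 V=0.7937[hold]; j=5 S=182.2939 intr=0.0000 cont=0.0000 V=0.0000[hold]; j=6 S=230.2661 intr=0.0000 cont=0.0000 V=0.0000[hold]  S*(6)=71.6045
k=5: j=0 S=63.7106 intr=43.4894 cont=43.3536 V=43.4894[EX]; j=1 S=80.4765 intr=26.7235 cont=27.5631 V=27.5631[hold]; j=2 S=101.6547 intr=5.5453 cont=12.7024 V=12.7024[hold]; j=3 S=128.4060 intr=0.0000 cont=3.5303 V=3.5303[hold]; j=4 S=162.1971 intr=0.0000 cont=0.4152 V=0.4152[hold]; j=5 S=204.8807 intr=0.0000 cont=0.0000 V=0.0000[hold]  S*(5)=63.7106
k=4: j=0 S=71.6045 intr=35.5955 cont=35.8591 V=35.8591[hold]; j=1 S=90.4479 intr=16.7521 cont=20.4598 V=20.4598[hold]; j=2 S=114.2500 intr=0.0000 cont=8.3236 V=8.3236[hold]; j=3 S=144.3159 intr=0.0000 cont=2.0441 V=2.0441[hold]; j=4 S=182.2939 intr=0.0000 cont=0.2172 V=0.2172[hold]  S*(4)=-
k=3: j=0 S=80.4765 intr=26.7235 cont=28.4891 V=28.4891[hold]; j=1 S=101.6547 intr=5.5453 cont=14.6614 V=14.6614[hold]; j=2 S=128.4060 intr=0.0000 cont=5.3263 V=5.3263[hold]; j=3 S=162.1971 intr=0.0000 cont=1.1725 V=1.1725[hold]  S*(3)=-
k=2: j=0 S=90.4479 intr=16.7521 cont=21.8759 V=21.8759[hold]; j=1 S=114.2500 intr=0.0000 cont=10.2026 V=10.2026[hold]; j=2 S=144.3159 intr=0.0000 cont=3.3438 V=3.3438[hold]  S*(2)=-
k=1: j=0 S=101.6547 intr=5.5453 cont=16.2958 V=16.2958[hold]; j=1 S=128.4060 intr=0.0000 cont=6.9273 V=6.9273[hold]  S*(1)=-
k=0: j=0 S=114.2500 intr=0.0000 cont=11.8191 V=11.8191[hold]  S*(0)=-

price = 11.8191
boundary = - - - - - 63.7106 71.6045 80.4765 90.4479
tree:
11.8191
16.2958 6.9273
21.8759 10.2026 3.3438
28.4891 14.6614 5.3263 1.1725
35.8591 20.4598 8.3236 2.0441 0.2172
43.4894 27.5631 12.7024 3.5303 0.4152 0.0000
50.5131 35.5955 18.8030 6.0272 0.7937 0.0000 0.0000
56.7625 43.4894 26.7235 10.1426 1.5173 0.0000 0.0000 0.0000
62.3229 50.5131 35.5955 16.7521 2.9007 0.0000 0.0000 0.0000 0.0000
67.2703 56.7625 43.4894 26.7235 5.5453 0.0000 0.0000 0.0000 0.0000 0.0000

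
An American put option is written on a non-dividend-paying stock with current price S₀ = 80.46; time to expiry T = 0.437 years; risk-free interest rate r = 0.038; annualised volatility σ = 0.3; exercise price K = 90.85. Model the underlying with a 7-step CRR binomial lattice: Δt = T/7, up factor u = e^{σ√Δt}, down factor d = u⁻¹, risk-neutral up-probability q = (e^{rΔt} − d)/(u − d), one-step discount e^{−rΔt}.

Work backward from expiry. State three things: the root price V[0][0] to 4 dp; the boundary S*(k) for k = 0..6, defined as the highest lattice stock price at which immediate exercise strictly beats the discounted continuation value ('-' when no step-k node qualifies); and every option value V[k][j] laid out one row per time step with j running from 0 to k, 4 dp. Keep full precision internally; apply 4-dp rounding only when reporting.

Δt=0.06243  u=1.07784  d=0.92778  q=0.49710  discount=0.99763
step 7 (expiry): payoffs max(K−S,0) = 43.2392 35.5389 26.5931 16.2006 4.1272 0.0000 0.0000 0.0000
step 6: (k=6,j=0): S=51.3168, (K−S)⁺=39.5332, hold=39.3180 ⇒ V=39.5332 exercise | (k=6,j=1): S=59.6165, (K−S)⁺=31.2335, hold=31.0183 ⇒ V=31.2335 exercise | (k=6,j=2): S=69.2585, (K−S)⁺=21.5915, hold=21.3762 ⇒ V=21.5915 exercise | (k=6,j=3): S=80.4600, (K−S)⁺=10.3900, hold=10.1747 ⇒ V=10.3900 exercise | (k=6,j=4): S=93.4732, (K−S)⁺=0.0000, hold=2.0706 ⇒ V=2.0706 continue | (k=6,j=5): S=108.5910, (K−S)⁺=0.0000, hold=0.0000 ⇒ V=0.0000 continue | (k=6,j=6): S=126.1539, (K−S)⁺=0.0000, hold=0.0000 ⇒ V=0.0000 continue  boundary S*=80.4600
step 5: (k=5,j=0): S=55.3111, (K−S)⁺=35.5389, hold=35.3236 ⇒ V=35.5389 exercise | (k=5,j=1): S=64.2569, (K−S)⁺=26.5931, hold=26.3779 ⇒ V=26.5931 exercise | (k=5,j=2): S=74.6494, (K−S)⁺=16.2006, hold=15.9853 ⇒ V=16.2006 exercise | (k=5,j=3): S=86.7228, (K−S)⁺=4.1272, hold=6.2396 ⇒ V=6.2396 continue | (k=5,j=4): S=100.7489, (K−S)⁺=0.0000, hold=1.0389 ⇒ V=1.0389 continue | (k=5,j=5): S=117.0435, (K−S)⁺=0.0000, hold=0.0000 ⇒ V=0.0000 continue  boundary S*=74.6494
step 4: (k=4,j=0): S=59.6165, (K−S)⁺=31.2335, hold=31.0183 ⇒ V=31.2335 exercise | (k=4,j=1): S=69.2585, (K−S)⁺=21.5915, hold=21.3762 ⇒ V=21.5915 exercise | (k=4,j=2): S=80.4600, (K−S)⁺=10.3900, hold=11.2224 ⇒ V=11.2224 continue | (k=4,j=3): S=93.4732, (K−S)⁺=0.0000, hold=3.6457 ⇒ V=3.6457 continue | (k=4,j=4): S=108.5910, (K−S)⁺=0.0000, hold=0.5212 ⇒ V=0.5212 continue  boundary S*=69.2585
step 3: (k=3,j=0): S=64.2569, (K−S)⁺=26.5931, hold=26.3779 ⇒ V=26.5931 exercise | (k=3,j=1): S=74.6494, (K−S)⁺=16.2006, hold=16.3981 ⇒ V=16.3981 continue | (k=3,j=2): S=86.7228, (K−S)⁺=4.1272, hold=7.4383 ⇒ V=7.4383 continue | (k=3,j=3): S=100.7489, (K−S)⁺=0.0000, hold=2.0876 ⇒ V=2.0876 continue  boundary S*=64.2569
step 2: (k=2,j=0): S=69.2585, (K−S)⁺=21.5915, hold=21.4742 ⇒ V=21.5915 exercise | (k=2,j=1): S=80.4600, (K−S)⁺=10.3900, hold=11.9159 ⇒ V=11.9159 continue | (k=2,j=2): S=93.4732, (K−S)⁺=0.0000, hold=4.7672 ⇒ V=4.7672 continue  boundary S*=69.2585
step 1: (k=1,j=0): S=74.6494, (K−S)⁺=16.2006, hold=16.7420 ⇒ V=16.7420 continue | (k=1,j=1): S=86.7228, (K−S)⁺=4.1272, hold=8.3425 ⇒ V=8.3425 continue  boundary S*=-
step 0: (k=0,j=0): S=80.4600, (K−S)⁺=10.3900, hold=12.5368 ⇒ V=12.5368 continue  boundary S*=-

price = 12.5368
boundary = - - 69.2585 64.2569 69.2585 74.6494 80.4600
tree:
12.5368
16.7420 8.3425
21.5915 11.9159 4.7672
26.5931 16.3981 7.4383 2.0876
31.2335 21.5915 11.2224 3.6457 0.5212
35.5389 26.5931 16.2006 6.2396 1.0389 0.0000
39.5332 31.2335 21.5915 10.3900 2.0706 0.0000 0.0000
43.2392 35.5389 26.5931 16.2006 4.1272 0.0000 0.0000 0.0000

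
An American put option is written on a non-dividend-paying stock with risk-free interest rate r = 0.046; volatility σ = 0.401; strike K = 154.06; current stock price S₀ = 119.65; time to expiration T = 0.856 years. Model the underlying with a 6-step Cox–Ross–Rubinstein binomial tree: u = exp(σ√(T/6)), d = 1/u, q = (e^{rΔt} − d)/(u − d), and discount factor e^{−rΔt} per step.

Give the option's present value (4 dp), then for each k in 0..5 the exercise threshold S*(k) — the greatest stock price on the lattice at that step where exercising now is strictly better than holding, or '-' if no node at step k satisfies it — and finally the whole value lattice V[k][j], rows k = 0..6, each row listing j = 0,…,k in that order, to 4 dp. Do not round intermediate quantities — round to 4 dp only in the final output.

Δt=0.14267, u=1.16353, d=0.85945, q=0.48386, disc=e^(-rΔt)=0.99346
k=6 terminal: V=max(K-S,0) → 105.8390 88.7778 65.6800 34.4100 0.0000 0.0000 0.0000
k=5: j=0 S=56.1068 intr=97.9532 cont=96.9454 V=97.9532[EX]; j=1 S=75.9582 intr=78.1018 cont=77.0941 V=78.1018[EX]; j=2 S=102.8332 intr=51.2268 cont=50.2191 V=51.2268[EX]; j=3 S=139.2169 intr=14.8431 cont=17.6442 V=17.6442[hold]; j=4 S=188.4738 intr=0.0000 cont=0.0000 V=0.0000[hold]; j=5 S=255.1583 intr=0.0000 cont=0.0000 V=0.0000[hold]  S*(5)=102.8332
k=4: j=0 S=65.2822 intr=88.7778 cont=87.7700 V=88.7778[EX]; j=1 S=88.3800 intr=65.6800 cont=64.6723 V=65.6800[EX]; j=2 S=119.6500 intr=34.4100 cont=34.7488 V=34.7488[hold]; j=3 S=161.9838 intr=0.0000 cont=9.0473 V=9.0473[hold]; j=4 S=219.2958 intr=0.0000 cont=0.0000 V=0.0000[hold]  S*(4)=88.3800
k=3: j=0 S=75.9582 intr=78.1018 cont=77.0941 V=78.1018[EX]; j=1 S=102.8332 intr=51.2268 cont=50.3819 V=51.2268[EX]; j=2 S=139.2169 intr=14.8431 cont=22.1669 V=22.1669[hold]; j=3 S=188.4738 intr=0.0000 cont=4.6392 V=4.6392[hold]  S*(3)=102.8332
k=2: j=0 S=88.3800 intr=65.6800 cont=64.6723 V=65.6800[EX]; j=1 S=119.6500 intr=34.4100 cont=36.9228 V=36.9228[hold]; j=2 S=161.9838 intr=0.0000 cont=13.5964 V=13.5964[hold]  S*(2)=88.3800
k=1: j=0 S=102.8332 intr=51.2268 cont=51.4270 V=51.4270[hold]; j=1 S=139.2169 intr=14.8431 cont=25.4684 V=25.4684[hold]  S*(1)=-
k=0: j=0 S=119.6500 intr=34.4100 cont=38.6125 V=38.6125[hold]  S*(0)=-

price = 38.6125
boundary = - - 88.3800 102.8332 88.3800 102.8332
tree:
38.6125
51.4270 25.4684
65.6800 36.9228 13.5964
78.1018 51.2268 22.1669 4.6392
88.7778 65.6800 34.7488 9.0473 0.0000
97.9532 78.1018 51.2268 17.6442 0.0000 0.0000
105.8390 88.7778 65.6800 34.4100 0.0000 0.0000 0.0000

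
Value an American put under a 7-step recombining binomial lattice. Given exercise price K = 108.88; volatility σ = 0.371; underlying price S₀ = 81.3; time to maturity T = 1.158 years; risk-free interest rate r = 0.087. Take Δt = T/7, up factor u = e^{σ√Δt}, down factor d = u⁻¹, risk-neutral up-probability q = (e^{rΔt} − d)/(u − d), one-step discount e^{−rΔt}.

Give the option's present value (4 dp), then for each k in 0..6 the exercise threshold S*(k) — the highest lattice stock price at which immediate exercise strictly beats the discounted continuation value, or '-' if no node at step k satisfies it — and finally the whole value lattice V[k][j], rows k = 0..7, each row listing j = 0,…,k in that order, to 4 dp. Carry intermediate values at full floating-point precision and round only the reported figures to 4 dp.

params: Δt=0.16543 u=1.16288 d=0.85994 q=0.51020 e^(-rΔt)=0.98571
t_7 payoffs: 80.6080 70.6484 57.1801 38.9671 14.3382 0.0000 0.0000 0.0000
t_6: node(6,0) S=32.8768 payoff=76.0032 vs cont=74.4474 → 76.0032 [stop]  node(6,1) S=44.4587 payoff=64.4213 vs cont=62.8655 → 64.4213 [stop]  node(6,2) S=60.1206 payoff=48.7594 vs cont=47.2036 → 48.7594 [stop]  node(6,3) S=81.3000 payoff=27.5800 vs cont=26.0242 → 27.5800 [stop]  node(6,4) S=109.9405 payoff=0.0000 vs cont=6.9225 → 6.9225 [wait]  node(6,5) S=148.6704 payoff=0.0000 vs cont=0.0000 → 0.0000 [wait]  node(6,6) S=201.0442 payoff=0.0000 vs cont=0.0000 → 0.0000 [wait]  ⇒ S*(6)=81.3000
t_5: node(5,0) S=38.2316 payoff=70.6484 vs cont=69.0925 → 70.6484 [stop]  node(5,1) S=51.6999 payoff=57.1801 vs cont=55.6243 → 57.1801 [stop]  node(5,2) S=69.9129 payoff=38.9671 vs cont=37.4113 → 38.9671 [stop]  node(5,3) S=94.5418 payoff=14.3382 vs cont=16.7970 → 16.7970 [wait]  node(5,4) S=127.8472 payoff=0.0000 vs cont=3.3422 → 3.3422 [wait]  node(5,5) S=172.8853 payoff=0.0000 vs cont=0.0000 → 0.0000 [wait]  ⇒ S*(5)=69.9129
t_4: node(4,0) S=44.4587 payoff=64.4213 vs cont=62.8655 → 64.4213 [stop]  node(4,1) S=60.1206 payoff=48.7594 vs cont=47.2036 → 48.7594 [stop]  node(4,2) S=81.3000 payoff=27.5800 vs cont=27.2608 → 27.5800 [stop]  node(4,3) S=109.9405 payoff=0.0000 vs cont=9.7905 → 9.7905 [wait]  node(4,4) S=148.6704 payoff=0.0000 vs cont=1.6136 → 1.6136 [wait]  ⇒ S*(4)=81.3000
t_3: node(3,0) S=51.6999 payoff=57.1801 vs cont=55.6243 → 57.1801 [stop]  node(3,1) S=69.9129 payoff=38.9671 vs cont=37.4113 → 38.9671 [stop]  node(3,2) S=94.5418 payoff=14.3382 vs cont=18.2394 → 18.2394 [wait]  node(3,3) S=127.8472 payoff=0.0000 vs cont=5.5383 → 5.5383 [wait]  ⇒ S*(3)=69.9129
t_2: node(2,0) S=60.1206 payoff=48.7594 vs cont=47.2036 → 48.7594 [stop]  node(2,1) S=81.3000 payoff=27.5800 vs cont=27.9862 → 27.9862 [wait]  node(2,2) S=109.9405 payoff=0.0000 vs cont=11.5913 → 11.5913 [wait]  ⇒ S*(2)=60.1206
t_1: node(1,0) S=69.9129 payoff=38.9671 vs cont=37.6156 → 38.9671 [stop]  node(1,1) S=94.5418 payoff=14.3382 vs cont=19.3411 → 19.3411 [wait]  ⇒ S*(1)=69.9129
t_0: node(0,0) S=81.3000 payoff=27.5800 vs cont=28.5402 → 28.5402 [wait]  ⇒ S*(0)=-

price = 28.5402
boundary = - 69.9129 60.1206 69.9129 81.3000 69.9129 81.3000
tree:
28.5402
38.9671 19.3411
48.7594 27.9862 11.5913
57.1801 38.9671 18.2394 5.5383
64.4213 48.7594 27.5800 9.7905 1.6136
70.6484 57.1801 38.9671 16.7970 3.3422 0.0000
76.0032 64.4213 48.7594 27.5800 6.9225 0.0000 0.0000
80.6080 70.6484 57.1801 38.9671 14.3382 0.0000 0.0000 0.0000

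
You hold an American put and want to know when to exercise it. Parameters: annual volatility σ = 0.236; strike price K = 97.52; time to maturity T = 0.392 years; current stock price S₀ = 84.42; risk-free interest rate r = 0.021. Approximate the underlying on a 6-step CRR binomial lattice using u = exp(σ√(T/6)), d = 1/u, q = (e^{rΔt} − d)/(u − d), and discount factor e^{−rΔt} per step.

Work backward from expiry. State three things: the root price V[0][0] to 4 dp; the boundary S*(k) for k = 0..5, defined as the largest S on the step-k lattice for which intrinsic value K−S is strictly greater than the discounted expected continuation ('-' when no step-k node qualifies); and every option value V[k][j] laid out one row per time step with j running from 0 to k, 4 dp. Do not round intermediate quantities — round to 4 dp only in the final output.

params: Δt=0.06533 u=1.06218 d=0.94146 q=0.49630 e^(-rΔt)=0.99863
t_6 payoffs: 38.7360 31.1985 22.6945 13.1000 2.2753 0.0000 0.0000
t_5: node(5,0) S=62.4391 payoff=35.0809 vs cont=34.9472 → 35.0809 [stop]  node(5,1) S=70.4453 payoff=27.0747 vs cont=26.9410 → 27.0747 [stop]  node(5,2) S=79.4781 payoff=18.0419 vs cont=17.9082 → 18.0419 [stop]  node(5,3) S=89.6692 payoff=7.8508 vs cont=7.7171 → 7.8508 [stop]  node(5,4) S=101.1669 payoff=0.0000 vs cont=1.1445 → 1.1445 [wait]  node(5,5) S=114.1390 payoff=0.0000 vs cont=0.0000 → 0.0000 [wait]  ⇒ S*(5)=89.6692
t_4: node(4,0) S=66.3215 payoff=31.1985 vs cont=31.0648 → 31.1985 [stop]  node(4,1) S=74.8255 payoff=22.6945 vs cont=22.5608 → 22.6945 [stop]  node(4,2) S=84.4200 payoff=13.1000 vs cont=12.9663 → 13.1000 [stop]  node(4,3) S=95.2447 payoff=2.2753 vs cont=4.5163 → 4.5163 [wait]  node(4,4) S=107.4574 payoff=0.0000 vs cont=0.5757 → 0.5757 [wait]  ⇒ S*(4)=84.4200
t_3: node(3,0) S=70.4453 payoff=27.0747 vs cont=26.9410 → 27.0747 [stop]  node(3,1) S=79.4781 payoff=18.0419 vs cont=17.9082 → 18.0419 [stop]  node(3,2) S=89.6692 payoff=7.8508 vs cont=8.8278 → 8.8278 [wait]  node(3,3) S=101.1669 payoff=0.0000 vs cont=2.5571 → 2.5571 [wait]  ⇒ S*(3)=79.4781
t_2: node(2,0) S=74.8255 payoff=22.6945 vs cont=22.5608 → 22.6945 [stop]  node(2,1) S=84.4200 payoff=13.1000 vs cont=13.4505 → 13.4505 [wait]  node(2,2) S=95.2447 payoff=2.2753 vs cont=5.7078 → 5.7078 [wait]  ⇒ S*(2)=74.8255
t_1: node(1,0) S=79.4781 payoff=18.0419 vs cont=18.0819 → 18.0819 [wait]  node(1,1) S=89.6692 payoff=7.8508 vs cont=9.5947 → 9.5947 [wait]  ⇒ S*(1)=-
t_0: node(0,0) S=84.4200 payoff=13.1000 vs cont=13.8507 → 13.8507 [wait]  ⇒ S*(0)=-

price = 13.8507
boundary = - - 74.8255 79.4781 84.4200 89.6692
tree:
13.8507
18.0819 9.5947
22.6945 13.4505 5.7078
27.0747 18.0419 8.8278 2.5571
31.1985 22.6945 13.1000 4.5163 0.5757
35.0809 27.0747 18.0419 7.8508 1.1445 0.0000
38.7360 31.1985 22.6945 13.1000 2.2753 0.0000 0.0000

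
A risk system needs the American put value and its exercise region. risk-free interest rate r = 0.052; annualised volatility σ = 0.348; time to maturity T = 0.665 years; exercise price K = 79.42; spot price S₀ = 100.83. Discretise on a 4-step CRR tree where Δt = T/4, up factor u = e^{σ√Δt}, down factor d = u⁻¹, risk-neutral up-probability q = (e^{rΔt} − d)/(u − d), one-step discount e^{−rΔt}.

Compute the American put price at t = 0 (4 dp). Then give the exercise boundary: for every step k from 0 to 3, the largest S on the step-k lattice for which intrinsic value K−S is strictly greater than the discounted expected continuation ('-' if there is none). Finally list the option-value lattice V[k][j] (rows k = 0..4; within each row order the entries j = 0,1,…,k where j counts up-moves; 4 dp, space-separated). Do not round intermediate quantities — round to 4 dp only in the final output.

price = 2.3458
boundary = - - - 65.8749
tree:
2.3458
4.2555 0.4393
7.6408 0.8776 0.0000
13.5451 1.7531 0.0000 0.0000
22.2594 3.5022 0.0000 0.0000 0.0000

params: Δt=0.16625 u=1.15245 d=0.86771 q=0.49508 e^(-rΔt)=0.99139
t_4 payoffs: 22.2594 3.5022 0.0000 0.0000 0.0000
t_3: node(3,0) S=65.8749 payoff=13.5451 vs cont=12.8615 → 13.5451 [stop]  node(3,1) S=87.4916 payoff=0.0000 vs cont=1.7531 → 1.7531 [wait]  node(3,2) S=116.2018 payoff=0.0000 vs cont=0.0000 → 0.0000 [wait]  node(3,3) S=154.3332 payoff=0.0000 vs cont=0.0000 → 0.0000 [wait]  ⇒ S*(3)=65.8749
t_2: node(2,0) S=75.9178 payoff=3.5022 vs cont=7.6408 → 7.6408 [wait]  node(2,1) S=100.8300 payoff=0.0000 vs cont=0.8776 → 0.8776 [wait]  node(2,2) S=133.9172 payoff=0.0000 vs cont=0.0000 → 0.0000 [wait]  ⇒ S*(2)=-
t_1: node(1,0) S=87.4916 payoff=0.0000 vs cont=4.2555 → 4.2555 [wait]  node(1,1) S=116.2018 payoff=0.0000 vs cont=0.4393 → 0.4393 [wait]  ⇒ S*(1)=-
t_0: node(0,0) S=100.8300 payoff=0.0000 vs cont=2.3458 → 2.3458 [wait]  ⇒ S*(0)=-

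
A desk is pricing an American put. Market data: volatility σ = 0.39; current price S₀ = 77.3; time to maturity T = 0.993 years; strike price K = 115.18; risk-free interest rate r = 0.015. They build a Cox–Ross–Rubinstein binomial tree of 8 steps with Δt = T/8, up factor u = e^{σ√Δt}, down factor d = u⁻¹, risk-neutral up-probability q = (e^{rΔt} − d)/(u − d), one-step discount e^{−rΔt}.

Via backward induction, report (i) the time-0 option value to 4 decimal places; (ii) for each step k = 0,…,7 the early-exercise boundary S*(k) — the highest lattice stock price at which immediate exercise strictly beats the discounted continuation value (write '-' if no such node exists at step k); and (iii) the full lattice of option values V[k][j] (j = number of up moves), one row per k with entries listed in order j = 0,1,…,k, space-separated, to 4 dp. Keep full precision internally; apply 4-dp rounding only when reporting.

Δt=0.12412  u=1.14729  d=0.87162  q=0.47246  discount=0.99814
step 8 (expiry): payoffs max(K−S,0) = 89.4290 81.2846 70.5644 56.4536 37.8800 13.4320 0.0000 0.0000 0.0000
step 7: (k=7,j=0): S=29.5439, (K−S)⁺=85.6361, hold=85.4218 ⇒ V=85.6361 exercise | (k=7,j=1): S=38.8879, (K−S)⁺=76.2921, hold=76.0779 ⇒ V=76.2921 exercise | (k=7,j=2): S=51.1871, (K−S)⁺=63.9929, hold=63.7787 ⇒ V=63.9929 exercise | (k=7,j=3): S=67.3762, (K−S)⁺=47.8038, hold=47.5896 ⇒ V=47.8038 exercise | (k=7,j=4): S=88.6855, (K−S)⁺=26.4945, hold=26.2803 ⇒ V=26.4945 exercise | (k=7,j=5): S=116.7344, (K−S)⁺=0.0000, hold=7.0727 ⇒ V=7.0727 continue | (k=7,j=6): S=153.6544, (K−S)⁺=0.0000, hold=0.0000 ⇒ V=0.0000 continue | (k=7,j=7): S=202.2512, (K−S)⁺=0.0000, hold=0.0000 ⇒ V=0.0000 continue  boundary S*=88.6855
step 6: (k=6,j=0): S=33.8954, (K−S)⁺=81.2846, hold=81.0703 ⇒ V=81.2846 exercise | (k=6,j=1): S=44.6156, (K−S)⁺=70.5644, hold=70.3501 ⇒ V=70.5644 exercise | (k=6,j=2): S=58.7264, (K−S)⁺=56.4536, hold=56.2394 ⇒ V=56.4536 exercise | (k=6,j=3): S=77.3000, (K−S)⁺=37.8800, hold=37.6657 ⇒ V=37.8800 exercise | (k=6,j=4): S=101.7480, (K−S)⁺=13.4320, hold=17.2862 ⇒ V=17.2862 continue | (k=6,j=5): S=133.9281, (K−S)⁺=0.0000, hold=3.7242 ⇒ V=3.7242 continue | (k=6,j=6): S=176.2861, (K−S)⁺=0.0000, hold=0.0000 ⇒ V=0.0000 continue  boundary S*=77.3000
step 5: (k=5,j=0): S=38.8879, (K−S)⁺=76.2921, hold=76.0779 ⇒ V=76.2921 exercise | (k=5,j=1): S=51.1871, (K−S)⁺=63.9929, hold=63.7787 ⇒ V=63.9929 exercise | (k=5,j=2): S=67.3762, (K−S)⁺=47.8038, hold=47.5896 ⇒ V=47.8038 exercise | (k=5,j=3): S=88.6855, (K−S)⁺=26.4945, hold=28.0978 ⇒ V=28.0978 continue | (k=5,j=4): S=116.7344, (K−S)⁺=0.0000, hold=10.8584 ⇒ V=10.8584 continue | (k=5,j=5): S=153.6544, (K−S)⁺=0.0000, hold=1.9610 ⇒ V=1.9610 continue  boundary S*=67.3762
step 4: (k=4,j=0): S=44.6156, (K−S)⁺=70.5644, hold=70.3501 ⇒ V=70.5644 exercise | (k=4,j=1): S=58.7264, (K−S)⁺=56.4536, hold=56.2394 ⇒ V=56.4536 exercise | (k=4,j=2): S=77.3000, (K−S)⁺=37.8800, hold=38.4218 ⇒ V=38.4218 continue | (k=4,j=3): S=101.7480, (K−S)⁺=13.4320, hold=19.9157 ⇒ V=19.9157 continue | (k=4,j=4): S=133.9281, (K−S)⁺=0.0000, hold=6.6423 ⇒ V=6.6423 continue  boundary S*=58.7264
step 3: (k=3,j=0): S=51.1871, (K−S)⁺=63.9929, hold=63.7787 ⇒ V=63.9929 exercise | (k=3,j=1): S=67.3762, (K−S)⁺=47.8038, hold=47.8451 ⇒ V=47.8451 continue | (k=3,j=2): S=88.6855, (K−S)⁺=26.4945, hold=29.6232 ⇒ V=29.6232 continue | (k=3,j=3): S=116.7344, (K−S)⁺=0.0000, hold=13.6191 ⇒ V=13.6191 continue  boundary S*=51.1871
step 2: (k=2,j=0): S=58.7264, (K−S)⁺=56.4536, hold=56.2588 ⇒ V=56.4536 exercise | (k=2,j=1): S=77.3000, (K−S)⁺=37.8800, hold=39.1629 ⇒ V=39.1629 continue | (k=2,j=2): S=101.7480, (K−S)⁺=13.4320, hold=22.0208 ⇒ V=22.0208 continue  boundary S*=58.7264
step 1: (k=1,j=0): S=67.3762, (K−S)⁺=47.8038, hold=48.1946 ⇒ V=48.1946 continue | (k=1,j=1): S=88.6855, (K−S)⁺=26.4945, hold=31.0061 ⇒ V=31.0061 continue  boundary S*=-
step 0: (k=0,j=0): S=77.3000, (K−S)⁺=37.8800, hold=39.9991 ⇒ V=39.9991 continue  boundary S*=-

price = 39.9991
boundary = - - 58.7264 51.1871 58.7264 67.3762 77.3000 88.6855
tree:
39.9991
48.1946 31.0061
56.4536 39.1629 22.0208
63.9929 47.8451 29.6232 13.6191
70.5644 56.4536 38.4218 19.9157 6.6423
76.2921 63.9929 47.8038 28.0978 10.8584 1.9610
81.2846 70.5644 56.4536 37.8800 17.2862 3.7242 0.0000
85.6361 76.2921 63.9929 47.8038 26.4945 7.0727 0.0000 0.0000
89.4290 81.2846 70.5644 56.4536 37.8800 13.4320 0.0000 0.0000 0.0000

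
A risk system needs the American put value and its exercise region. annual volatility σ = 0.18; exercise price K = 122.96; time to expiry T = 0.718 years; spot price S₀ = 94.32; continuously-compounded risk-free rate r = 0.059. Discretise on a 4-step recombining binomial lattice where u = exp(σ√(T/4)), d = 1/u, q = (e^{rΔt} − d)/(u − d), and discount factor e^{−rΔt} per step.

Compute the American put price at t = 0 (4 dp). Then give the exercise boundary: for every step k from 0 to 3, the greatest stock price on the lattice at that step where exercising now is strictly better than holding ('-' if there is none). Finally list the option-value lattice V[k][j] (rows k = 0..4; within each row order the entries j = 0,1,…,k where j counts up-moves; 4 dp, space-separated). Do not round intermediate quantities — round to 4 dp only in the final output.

Δt=0.17950  u=1.07924  d=0.92657  q=0.55068  discount=0.98947
step 4 (expiry): payoffs max(K−S,0) = 53.4377 41.9826 28.6400 13.0990 0.0000
step 3: (k=3,j=0): S=75.0316, (K−S)⁺=47.9284, hold=46.6331 ⇒ V=47.9284 exercise | (k=3,j=1): S=87.3945, (K−S)⁺=35.5655, hold=34.2702 ⇒ V=35.5655 exercise | (k=3,j=2): S=101.7944, (K−S)⁺=21.1656, hold=19.8703 ⇒ V=21.1656 exercise | (k=3,j=3): S=118.5669, (K−S)⁺=4.3931, hold=5.8236 ⇒ V=5.8236 continue  boundary S*=101.7944
step 2: (k=2,j=0): S=80.9774, (K−S)⁺=41.9826, hold=40.6872 ⇒ V=41.9826 exercise | (k=2,j=1): S=94.3200, (K−S)⁺=28.6400, hold=27.3447 ⇒ V=28.6400 exercise | (k=2,j=2): S=109.8610, (K−S)⁺=13.0990, hold=12.5831 ⇒ V=13.0990 exercise  boundary S*=109.8610
step 1: (k=1,j=0): S=87.3945, (K−S)⁺=35.5655, hold=34.2702 ⇒ V=35.5655 exercise | (k=1,j=1): S=101.7944, (K−S)⁺=21.1656, hold=19.8703 ⇒ V=21.1656 exercise  boundary S*=101.7944
step 0: (k=0,j=0): S=94.3200, (K−S)⁺=28.6400, hold=27.3447 ⇒ V=28.6400 exercise  boundary S*=94.3200

price = 28.6400
boundary = 94.3200 101.7944 109.8610 101.7944
tree:
28.6400
35.5655 21.1656
41.9826 28.6400 13.0990
47.9284 35.5655 21.1656 5.8236
53.4377 41.9826 28.6400 13.0990 0.0000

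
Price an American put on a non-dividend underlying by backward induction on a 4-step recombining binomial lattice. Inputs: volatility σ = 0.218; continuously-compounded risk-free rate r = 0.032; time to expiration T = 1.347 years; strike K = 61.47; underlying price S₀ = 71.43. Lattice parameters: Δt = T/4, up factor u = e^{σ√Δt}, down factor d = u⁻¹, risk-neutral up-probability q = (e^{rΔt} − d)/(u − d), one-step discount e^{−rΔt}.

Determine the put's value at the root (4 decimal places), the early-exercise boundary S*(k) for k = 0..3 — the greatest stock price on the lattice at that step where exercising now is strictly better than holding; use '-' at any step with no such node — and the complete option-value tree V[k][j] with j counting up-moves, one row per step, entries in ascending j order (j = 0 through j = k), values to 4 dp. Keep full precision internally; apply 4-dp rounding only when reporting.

price = 2.4561
boundary = - - - 48.8718
tree:
2.4561
4.3678 0.6796
7.5621 1.4052 0.0000
12.5982 2.9055 0.0000 0.0000
18.4057 6.0075 0.0000 0.0000 0.0000

params: Δt=0.33675 u=1.13486 d=0.88117 q=0.51112 e^(-rΔt)=0.98928
t_4 payoffs: 18.4057 6.0075 0.0000 0.0000 0.0000
t_3: node(3,0) S=48.8718 payoff=12.5982 vs cont=11.9393 → 12.5982 [stop]  node(3,1) S=62.9419 payoff=0.0000 vs cont=2.9055 → 2.9055 [wait]  node(3,2) S=81.0628 payoff=0.0000 vs cont=0.0000 → 0.0000 [wait]  node(3,3) S=104.4006 payoff=0.0000 vs cont=0.0000 → 0.0000 [wait]  ⇒ S*(3)=48.8718
t_2: node(2,0) S=55.4625 payoff=6.0075 vs cont=7.5621 → 7.5621 [wait]  node(2,1) S=71.4300 payoff=0.0000 vs cont=1.4052 → 1.4052 [wait]  node(2,2) S=91.9946 payoff=0.0000 vs cont=0.0000 → 0.0000 [wait]  ⇒ S*(2)=-
t_1: node(1,0) S=62.9419 payoff=0.0000 vs cont=4.3678 → 4.3678 [wait]  node(1,1) S=81.0628 payoff=0.0000 vs cont=0.6796 → 0.6796 [wait]  ⇒ S*(1)=-
t_0: node(0,0) S=71.4300 payoff=0.0000 vs cont=2.4561 → 2.4561 [wait]  ⇒ S*(0)=-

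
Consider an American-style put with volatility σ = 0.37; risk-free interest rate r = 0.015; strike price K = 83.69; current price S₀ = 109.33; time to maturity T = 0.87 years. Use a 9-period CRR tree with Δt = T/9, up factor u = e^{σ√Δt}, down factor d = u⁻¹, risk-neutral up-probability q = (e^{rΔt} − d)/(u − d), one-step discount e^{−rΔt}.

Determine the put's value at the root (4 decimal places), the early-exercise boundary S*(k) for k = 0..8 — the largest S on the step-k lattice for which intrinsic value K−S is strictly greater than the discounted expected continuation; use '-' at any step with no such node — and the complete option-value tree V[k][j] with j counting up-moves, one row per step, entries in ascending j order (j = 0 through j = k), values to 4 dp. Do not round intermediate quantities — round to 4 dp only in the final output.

params: Δt=0.09667 u=1.12192 d=0.89133 q=0.47757 e^(-rΔt)=0.99855
t_9 payoffs: 44.8663 34.8228 22.1811 6.2690 0.0000 0.0000 0.0000 0.0000 0.0000 0.0000
t_8: node(8,0) S=43.5570 payoff=40.1330 vs cont=40.0118 → 40.1330 [stop]  node(8,1) S=54.8249 payoff=28.8651 vs cont=28.7438 → 28.8651 [stop]  node(8,2) S=69.0078 payoff=14.6822 vs cont=14.5609 → 14.6822 [stop]  node(8,3) S=86.8598 payoff=0.0000 vs cont=3.2704 → 3.2704 [wait]  node(8,4) S=109.3300 payoff=0.0000 vs cont=0.0000 → 0.0000 [wait]  node(8,5) S=137.6131 payoff=0.0000 vs cont=0.0000 → 0.0000 [wait]  node(8,6) S=173.2129 payoff=0.0000 vs cont=0.0000 → 0.0000 [wait]  node(8,7) S=218.0222 payoff=0.0000 vs cont=0.0000 → 0.0000 [wait]  node(8,8) S=274.4234 payoff=0.0000 vs cont=0.0000 → 0.0000 [wait]  ⇒ S*(8)=69.0078
t_7: node(7,0) S=48.8672 payoff=34.8228 vs cont=34.7015 → 34.8228 [stop]  node(7,1) S=61.5089 payoff=22.1811 vs cont=22.0598 → 22.1811 [stop]  node(7,2) S=77.4210 payoff=6.2690 vs cont=9.2189 → 9.2189 [wait]  node(7,3) S=97.4494 payoff=0.0000 vs cont=1.7061 → 1.7061 [wait]  node(7,4) S=122.6590 payoff=0.0000 vs cont=0.0000 → 0.0000 [wait]  node(7,5) S=154.3903 payoff=0.0000 vs cont=0.0000 → 0.0000 [wait]  node(7,6) S=194.3303 payoff=0.0000 vs cont=0.0000 → 0.0000 [wait]  node(7,7) S=244.6025 payoff=0.0000 vs cont=0.0000 → 0.0000 [wait]  ⇒ S*(7)=61.5089
t_6: node(6,0) S=54.8249 payoff=28.8651 vs cont=28.7438 → 28.8651 [stop]  node(6,1) S=69.0078 payoff=14.6822 vs cont=15.9676 → 15.9676 [wait]  node(6,2) S=86.8598 payoff=0.0000 vs cont=5.6229 → 5.6229 [wait]  node(6,3) S=109.3300 payoff=0.0000 vs cont=0.8900 → 0.8900 [wait]  node(6,4) S=137.6131 payoff=0.0000 vs cont=0.0000 → 0.0000 [wait]  node(6,5) S=173.2129 payoff=0.0000 vs cont=0.0000 → 0.0000 [wait]  node(6,6) S=218.0222 payoff=0.0000 vs cont=0.0000 → 0.0000 [wait]  ⇒ S*(6)=54.8249
t_5: node(5,0) S=61.5089 payoff=22.1811 vs cont=22.6728 → 22.6728 [wait]  node(5,1) S=77.4210 payoff=6.2690 vs cont=11.0114 → 11.0114 [wait]  node(5,2) S=97.4494 payoff=0.0000 vs cont=3.3578 → 3.3578 [wait]  node(5,3) S=122.6590 payoff=0.0000 vs cont=0.4643 → 0.4643 [wait]  node(5,4) S=154.3903 payoff=0.0000 vs cont=0.0000 → 0.0000 [wait]  node(5,5) S=194.3303 payoff=0.0000 vs cont=0.0000 → 0.0000 [wait]  ⇒ S*(5)=-
t_4: node(4,0) S=69.0078 payoff=14.6822 vs cont=17.0789 → 17.0789 [wait]  node(4,1) S=86.8598 payoff=0.0000 vs cont=7.3456 → 7.3456 [wait]  node(4,2) S=109.3300 payoff=0.0000 vs cont=1.9731 → 1.9731 [wait]  node(4,3) S=137.6131 payoff=0.0000 vs cont=0.2422 → 0.2422 [wait]  node(4,4) S=173.2129 payoff=0.0000 vs cont=0.0000 → 0.0000 [wait]  ⇒ S*(4)=-
t_3: node(3,0) S=77.4210 payoff=6.2690 vs cont=12.4126 → 12.4126 [wait]  node(3,1) S=97.4494 payoff=0.0000 vs cont=4.7730 → 4.7730 [wait]  node(3,2) S=122.6590 payoff=0.0000 vs cont=1.1448 → 1.1448 [wait]  node(3,3) S=154.3903 payoff=0.0000 vs cont=0.1264 → 0.1264 [wait]  ⇒ S*(3)=-
t_2: node(2,0) S=86.8598 payoff=0.0000 vs cont=8.7515 → 8.7515 [wait]  node(2,1) S=109.3300 payoff=0.0000 vs cont=3.0359 → 3.0359 [wait]  node(2,2) S=137.6131 payoff=0.0000 vs cont=0.6575 → 0.6575 [wait]  ⇒ S*(2)=-
t_1: node(1,0) S=97.4494 payoff=0.0000 vs cont=6.0132 → 6.0132 [wait]  node(1,1) S=122.6590 payoff=0.0000 vs cont=1.8973 → 1.8973 [wait]  ⇒ S*(1)=-
t_0: node(0,0) S=109.3300 payoff=0.0000 vs cont=4.0417 → 4.0417 [wait]  ⇒ S*(0)=-

price = 4.0417
boundary = - - - - - - 54.8249 61.5089 69.0078
tree:
4.0417
6.0132 1.8973
8.7515 3.0359 0.6575
12.4126 4.7730 1.1448 0.1264
17.0789 7.3456 1.9731 0.2422 0.0000
22.6728 11.0114 3.3578 0.4643 0.0000 0.0000
28.8651 15.9676 5.6229 0.8900 0.0000 0.0000 0.0000
34.8228 22.1811 9.2189 1.7061 0.0000 0.0000 0.0000 0.0000
40.1330 28.8651 14.6822 3.2704 0.0000 0.0000 0.0000 0.0000 0.0000
44.8663 34.8228 22.1811 6.2690 0.0000 0.0000 0.0000 0.0000 0.0000 0.0000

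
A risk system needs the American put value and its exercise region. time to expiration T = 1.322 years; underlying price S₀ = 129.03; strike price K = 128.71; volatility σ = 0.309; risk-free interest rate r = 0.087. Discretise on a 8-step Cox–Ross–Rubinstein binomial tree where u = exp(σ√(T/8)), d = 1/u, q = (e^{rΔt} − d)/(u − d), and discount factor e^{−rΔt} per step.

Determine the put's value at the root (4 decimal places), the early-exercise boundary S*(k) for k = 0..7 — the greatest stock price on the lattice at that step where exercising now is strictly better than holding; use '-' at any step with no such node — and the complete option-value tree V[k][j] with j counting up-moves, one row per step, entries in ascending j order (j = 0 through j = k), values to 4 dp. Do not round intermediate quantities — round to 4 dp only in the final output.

Δt=0.16525  u=1.13384  d=0.88196  q=0.52613  discount=0.98573
step 8 (expiry): payoffs max(K−S,0) = 81.4741 67.9837 50.6405 28.3441 0.0000 0.0000 0.0000 0.0000 0.0000
step 7: (k=7,j=0): S=53.5580, (K−S)⁺=75.1520, hold=73.3148 ⇒ V=75.1520 exercise | (k=7,j=1): S=68.8540, (K−S)⁺=59.8560, hold=58.0188 ⇒ V=59.8560 exercise | (k=7,j=2): S=88.5184, (K−S)⁺=40.1916, hold=38.3544 ⇒ V=40.1916 exercise | (k=7,j=3): S=113.7990, (K−S)⁺=14.9110, hold=13.2398 ⇒ V=14.9110 exercise | (k=7,j=4): S=146.2996, (K−S)⁺=0.0000, hold=0.0000 ⇒ V=0.0000 continue | (k=7,j=5): S=188.0822, (K−S)⁺=0.0000, hold=0.0000 ⇒ V=0.0000 continue | (k=7,j=6): S=241.7979, (K−S)⁺=0.0000, hold=0.0000 ⇒ V=0.0000 continue | (k=7,j=7): S=310.8545, (K−S)⁺=0.0000, hold=0.0000 ⇒ V=0.0000 continue  boundary S*=113.7990
step 6: (k=6,j=0): S=60.7263, (K−S)⁺=67.9837, hold=66.1465 ⇒ V=67.9837 exercise | (k=6,j=1): S=78.0695, (K−S)⁺=50.6405, hold=48.8033 ⇒ V=50.6405 exercise | (k=6,j=2): S=100.3659, (K−S)⁺=28.3441, hold=26.5070 ⇒ V=28.3441 exercise | (k=6,j=3): S=129.0300, (K−S)⁺=0.0000, hold=6.9651 ⇒ V=6.9651 continue | (k=6,j=4): S=165.8805, (K−S)⁺=0.0000, hold=0.0000 ⇒ V=0.0000 continue | (k=6,j=5): S=213.2554, (K−S)⁺=0.0000, hold=0.0000 ⇒ V=0.0000 continue | (k=6,j=6): S=274.1605, (K−S)⁺=0.0000, hold=0.0000 ⇒ V=0.0000 continue  boundary S*=100.3659
step 5: (k=5,j=0): S=68.8540, (K−S)⁺=59.8560, hold=58.0188 ⇒ V=59.8560 exercise | (k=5,j=1): S=88.5184, (K−S)⁺=40.1916, hold=38.3544 ⇒ V=40.1916 exercise | (k=5,j=2): S=113.7990, (K−S)⁺=14.9110, hold=16.8520 ⇒ V=16.8520 continue | (k=5,j=3): S=146.2996, (K−S)⁺=0.0000, hold=3.2534 ⇒ V=3.2534 continue | (k=5,j=4): S=188.0822, (K−S)⁺=0.0000, hold=0.0000 ⇒ V=0.0000 continue | (k=5,j=5): S=241.7979, (K−S)⁺=0.0000, hold=0.0000 ⇒ V=0.0000 continue  boundary S*=88.5184
step 4: (k=4,j=0): S=78.0695, (K−S)⁺=50.6405, hold=48.8033 ⇒ V=50.6405 exercise | (k=4,j=1): S=100.3659, (K−S)⁺=28.3441, hold=27.5136 ⇒ V=28.3441 exercise | (k=4,j=2): S=129.0300, (K−S)⁺=0.0000, hold=9.5590 ⇒ V=9.5590 continue | (k=4,j=3): S=165.8805, (K−S)⁺=0.0000, hold=1.5197 ⇒ V=1.5197 continue | (k=4,j=4): S=213.2554, (K−S)⁺=0.0000, hold=0.0000 ⇒ V=0.0000 continue  boundary S*=100.3659
step 3: (k=3,j=0): S=88.5184, (K−S)⁺=40.1916, hold=38.3544 ⇒ V=40.1916 exercise | (k=3,j=1): S=113.7990, (K−S)⁺=14.9110, hold=18.1973 ⇒ V=18.1973 continue | (k=3,j=2): S=146.2996, (K−S)⁺=0.0000, hold=5.2532 ⇒ V=5.2532 continue | (k=3,j=3): S=188.0822, (K−S)⁺=0.0000, hold=0.7099 ⇒ V=0.7099 continue  boundary S*=88.5184
step 2: (k=2,j=0): S=100.3659, (K−S)⁺=28.3441, hold=28.2113 ⇒ V=28.3441 exercise | (k=2,j=1): S=129.0300, (K−S)⁺=0.0000, hold=11.2245 ⇒ V=11.2245 continue | (k=2,j=2): S=165.8805, (K−S)⁺=0.0000, hold=2.8220 ⇒ V=2.8220 continue  boundary S*=100.3659
step 1: (k=1,j=0): S=113.7990, (K−S)⁺=14.9110, hold=19.0610 ⇒ V=19.0610 continue | (k=1,j=1): S=146.2996, (K−S)⁺=0.0000, hold=6.7066 ⇒ V=6.7066 continue  boundary S*=-
step 0: (k=0,j=0): S=129.0300, (K−S)⁺=0.0000, hold=12.3817 ⇒ V=12.3817 continue  boundary S*=-

price = 12.3817
boundary = - - 100.3659 88.5184 100.3659 88.5184 100.3659 113.7990
tree:
12.3817
19.0610 6.7066
28.3441 11.2245 2.8220
40.1916 18.1973 5.2532 0.7099
50.6405 28.3441 9.5590 1.5197 0.0000
59.8560 40.1916 16.8520 3.2534 0.0000 0.0000
67.9837 50.6405 28.3441 6.9651 0.0000 0.0000 0.0000
75.1520 59.8560 40.1916 14.9110 0.0000 0.0000 0.0000 0.0000
81.4741 67.9837 50.6405 28.3441 0.0000 0.0000 0.0000 0.0000 0.0000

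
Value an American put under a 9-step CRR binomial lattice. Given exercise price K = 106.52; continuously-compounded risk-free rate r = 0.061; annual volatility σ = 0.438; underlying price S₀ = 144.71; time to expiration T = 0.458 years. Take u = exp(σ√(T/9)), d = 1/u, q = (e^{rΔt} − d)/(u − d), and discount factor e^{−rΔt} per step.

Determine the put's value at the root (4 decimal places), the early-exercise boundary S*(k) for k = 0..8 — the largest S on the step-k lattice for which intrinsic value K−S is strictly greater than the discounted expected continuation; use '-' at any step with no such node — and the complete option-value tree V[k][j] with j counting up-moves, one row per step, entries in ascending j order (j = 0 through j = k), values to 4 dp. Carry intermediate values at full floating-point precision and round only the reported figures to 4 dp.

price = 2.1600
boundary = - - - - - - 79.9893 88.2964 79.9893
tree:
2.1600
3.5100 0.7744
5.5921 1.3740 0.1578
8.6981 2.4079 0.3110 0.0000
13.1348 4.1543 0.6129 0.0000 0.0000
19.1120 7.0223 1.2079 0.0000 0.0000 0.0000
26.5307 11.5432 2.3805 0.0000 0.0000 0.0000 0.0000
34.0563 18.2236 4.6917 0.0000 0.0000 0.0000 0.0000 0.0000
40.8738 26.5307 9.2466 0.0000 0.0000 0.0000 0.0000 0.0000 0.0000
47.0499 34.0563 18.2236 0.0000 0.0000 0.0000 0.0000 0.0000 0.0000 0.0000

Δt=0.05089  u=1.10385  d=0.90592  q=0.49103  discount=0.99690
step 9 (expiry): payoffs max(K−S,0) = 47.0499 34.0563 18.2236 0.0000 0.0000 0.0000 0.0000 0.0000 0.0000 0.0000
step 8: (k=8,j=0): S=65.6462, (K−S)⁺=40.8738, hold=40.5437 ⇒ V=40.8738 exercise | (k=8,j=1): S=79.9893, (K−S)⁺=26.5307, hold=26.2006 ⇒ V=26.5307 exercise | (k=8,j=2): S=97.4662, (K−S)⁺=9.0538, hold=9.2466 ⇒ V=9.2466 continue | (k=8,j=3): S=118.7617, (K−S)⁺=0.0000, hold=0.0000 ⇒ V=0.0000 continue | (k=8,j=4): S=144.7100, (K−S)⁺=0.0000, hold=0.0000 ⇒ V=0.0000 continue | (k=8,j=5): S=176.3278, (K−S)⁺=0.0000, hold=0.0000 ⇒ V=0.0000 continue | (k=8,j=6): S=214.8538, (K−S)⁺=0.0000, hold=0.0000 ⇒ V=0.0000 continue | (k=8,j=7): S=261.7974, (K−S)⁺=0.0000, hold=0.0000 ⇒ V=0.0000 continue | (k=8,j=8): S=318.9977, (K−S)⁺=0.0000, hold=0.0000 ⇒ V=0.0000 continue  boundary S*=79.9893
step 7: (k=7,j=0): S=72.4637, (K−S)⁺=34.0563, hold=33.7261 ⇒ V=34.0563 exercise | (k=7,j=1): S=88.2964, (K−S)⁺=18.2236, hold=17.9878 ⇒ V=18.2236 exercise | (k=7,j=2): S=107.5883, (K−S)⁺=0.0000, hold=4.6917 ⇒ V=4.6917 continue | (k=7,j=3): S=131.0954, (K−S)⁺=0.0000, hold=0.0000 ⇒ V=0.0000 continue | (k=7,j=4): S=159.7385, (K−S)⁺=0.0000, hold=0.0000 ⇒ V=0.0000 continue | (k=7,j=5): S=194.6399, (K−S)⁺=0.0000, hold=0.0000 ⇒ V=0.0000 continue | (k=7,j=6): S=237.1670, (K−S)⁺=0.0000, hold=0.0000 ⇒ V=0.0000 continue | (k=7,j=7): S=288.9857, (K−S)⁺=0.0000, hold=0.0000 ⇒ V=0.0000 continue  boundary S*=88.2964
step 6: (k=6,j=0): S=79.9893, (K−S)⁺=26.5307, hold=26.2006 ⇒ V=26.5307 exercise | (k=6,j=1): S=97.4662, (K−S)⁺=9.0538, hold=11.5432 ⇒ V=11.5432 continue | (k=6,j=2): S=118.7617, (K−S)⁺=0.0000, hold=2.3805 ⇒ V=2.3805 continue | (k=6,j=3): S=144.7100, (K−S)⁺=0.0000, hold=0.0000 ⇒ V=0.0000 continue | (k=6,j=4): S=176.3278, (K−S)⁺=0.0000, hold=0.0000 ⇒ V=0.0000 continue | (k=6,j=5): S=214.8538, (K−S)⁺=0.0000, hold=0.0000 ⇒ V=0.0000 continue | (k=6,j=6): S=261.7974, (K−S)⁺=0.0000, hold=0.0000 ⇒ V=0.0000 continue  boundary S*=79.9893
step 5: (k=5,j=0): S=88.2964, (K−S)⁺=18.2236, hold=19.1120 ⇒ V=19.1120 continue | (k=5,j=1): S=107.5883, (K−S)⁺=0.0000, hold=7.0223 ⇒ V=7.0223 continue | (k=5,j=2): S=131.0954, (K−S)⁺=0.0000, hold=1.2079 ⇒ V=1.2079 continue | (k=5,j=3): S=159.7385, (K−S)⁺=0.0000, hold=0.0000 ⇒ V=0.0000 continue | (k=5,j=4): S=194.6399, (K−S)⁺=0.0000, hold=0.0000 ⇒ V=0.0000 continue | (k=5,j=5): S=237.1670, (K−S)⁺=0.0000, hold=0.0000 ⇒ V=0.0000 continue  boundary S*=-
step 4: (k=4,j=0): S=97.4662, (K−S)⁺=9.0538, hold=13.1348 ⇒ V=13.1348 continue | (k=4,j=1): S=118.7617, (K−S)⁺=0.0000, hold=4.1543 ⇒ V=4.1543 continue | (k=4,j=2): S=144.7100, (K−S)⁺=0.0000, hold=0.6129 ⇒ V=0.6129 continue | (k=4,j=3): S=176.3278, (K−S)⁺=0.0000, hold=0.0000 ⇒ V=0.0000 continue | (k=4,j=4): S=214.8538, (K−S)⁺=0.0000, hold=0.0000 ⇒ V=0.0000 continue  boundary S*=-
step 3: (k=3,j=0): S=107.5883, (K−S)⁺=0.0000, hold=8.6981 ⇒ V=8.6981 continue | (k=3,j=1): S=131.0954, (K−S)⁺=0.0000, hold=2.4079 ⇒ V=2.4079 continue | (k=3,j=2): S=159.7385, (K−S)⁺=0.0000, hold=0.3110 ⇒ V=0.3110 continue | (k=3,j=3): S=194.6399, (K−S)⁺=0.0000, hold=0.0000 ⇒ V=0.0000 continue  boundary S*=-
step 2: (k=2,j=0): S=118.7617, (K−S)⁺=0.0000, hold=5.5921 ⇒ V=5.5921 continue | (k=2,j=1): S=144.7100, (K−S)⁺=0.0000, hold=1.3740 ⇒ V=1.3740 continue | (k=2,j=2): S=176.3278, (K−S)⁺=0.0000, hold=0.1578 ⇒ V=0.1578 continue  boundary S*=-
step 1: (k=1,j=0): S=131.0954, (K−S)⁺=0.0000, hold=3.5100 ⇒ V=3.5100 continue | (k=1,j=1): S=159.7385, (K−S)⁺=0.0000, hold=0.7744 ⇒ V=0.7744 continue  boundary S*=-
step 0: (k=0,j=0): S=144.7100, (K−S)⁺=0.0000, hold=2.1600 ⇒ V=2.1600 continue  boundary S*=-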